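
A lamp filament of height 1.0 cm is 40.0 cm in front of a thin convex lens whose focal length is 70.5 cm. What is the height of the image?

1/d_i = 1/f − 1/d_o = 1/(70.50) − 1/(40.0) = -0.01082, so d_i = -92.46 cm.
m = −d_i/d_o = +2.311.
|h_i| = |m|·h_o = 2.311 × 1.0 = 2.31 cm. The image is virtual, upright and enlarged, on the same side as the object.

2.31 cm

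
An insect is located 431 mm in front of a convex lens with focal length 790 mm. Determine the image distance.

Thin-lens equation: 1/v = 1/f − 1/u = 1/(790.0) − 1/(431) = 0.001266 − 0.002320 = -0.001054, so v = -948 mm.
The image is virtual, upright and enlarged, on the same side as the object.

948 mm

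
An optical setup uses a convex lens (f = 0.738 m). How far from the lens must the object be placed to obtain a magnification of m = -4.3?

0.910 m

m = −d_i/d_o ⇒ d_i = −m·d_o.
1/f = 1/d_o + 1/d_i = 1/d_o − 1/(m·d_o) = (1 − 1/m)/d_o, so d_o = f(1 − 1/m) = (0.7380)(1 − 1/(-4.3)) = 0.910 m.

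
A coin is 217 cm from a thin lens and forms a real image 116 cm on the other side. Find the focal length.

Real image ⇒ d_i = +116 cm.
1/f = 1/d_o + 1/d_i = 1/(217) + 1/(116) = 0.01323, so f = 75.6 cm.
Since f is positive, the thin lens is converging.

f = 75.6 cm (converging)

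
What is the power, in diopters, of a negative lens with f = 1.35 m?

For a negative lens, f = −1.35 m.
P = 1/f = 1/(-1.35 m) = -0.741 D.

P = -0.741 D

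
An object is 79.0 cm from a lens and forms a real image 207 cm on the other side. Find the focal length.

f = 57.2 cm (converging)

Real image ⇒ d_i = +207 cm.
1/f = 1/d_o + 1/d_i = 1/(79.0) + 1/(207) = 0.01749, so f = 57.2 cm.
Since f is positive, the lens is converging.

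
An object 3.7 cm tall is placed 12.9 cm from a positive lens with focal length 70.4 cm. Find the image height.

1/d_i = 1/f − 1/d_o = 1/(70.40) − 1/(12.9) = -0.06331, so d_i = -15.79 cm.
m = −d_i/d_o = +1.224.
|h_i| = |m|·h_o = 1.224 × 3.7 = 4.53 cm. The image is virtual, upright and enlarged, on the same side as the object.

4.53 cm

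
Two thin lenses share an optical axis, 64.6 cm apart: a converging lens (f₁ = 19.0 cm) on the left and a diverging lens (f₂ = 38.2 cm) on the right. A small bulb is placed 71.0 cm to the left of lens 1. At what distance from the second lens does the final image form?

19.2 cm

Lens 1: 1/d_i1 = 1/f₁ − 1/d_o1 = 1/(19.0) − 1/(71.0) = 0.03855, so d_i1 = 25.94 cm.
The intermediate image is 25.94 cm to the right of lens 1, which is 64.6 − (25.94) = 38.66 cm to the left of lens 2, so d_o2 = +38.66 cm.
Lens 2 is diverging, so f₂ = −38.2 cm.
Lens 2: 1/d_i2 = 1/f₂ − 1/d_o2 = 1/(-38.2) − 1/(38.66) = -0.05204, so d_i2 = -19.2 cm.
The final image is virtual, 19.2 cm to the left of lens 2 (overall magnification ≈ -0.18).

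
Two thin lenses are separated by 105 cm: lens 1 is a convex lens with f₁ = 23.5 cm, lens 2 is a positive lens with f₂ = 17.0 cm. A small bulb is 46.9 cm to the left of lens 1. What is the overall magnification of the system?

m = +0.417

Lens 1: 1/d_i1 = 1/(23.5) − 1/(46.9) = 0.02123, so d_i1 = 47.10 cm; m₁ = −d_i1/d_o1 = -1.004.
d_o2 = 105 − (47.10) = 57.90 cm.
Lens 2: 1/d_i2 = 1/(17.0) − 1/(57.90) = 0.04155, so d_i2 = 24.07 cm; m₂ = −d_i2/d_o2 = -0.4156.
m = m₁·m₂ = (-1.004)(-0.4156) = +0.417.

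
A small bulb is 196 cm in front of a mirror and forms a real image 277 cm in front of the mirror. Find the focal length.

Real image ⇒ d_i = +277 cm.
1/f = 1/d_o + 1/d_i = 1/(196) + 1/(277) = 0.008712, so f = 115 cm.
Since f is positive, the mirror is concave.

f = 115 cm (concave)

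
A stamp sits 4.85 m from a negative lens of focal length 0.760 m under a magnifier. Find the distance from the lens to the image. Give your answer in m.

0.657 m

For a negative lens, f = -0.760 m.
Thin-lens equation: 1/s_i = 1/f − 1/s_o = 1/(-0.7600) − 1/(4.85) = -1.316 − 0.2062 = -1.522, so s_i = -0.657 m.
The image is virtual, upright and reduced, on the same side as the object.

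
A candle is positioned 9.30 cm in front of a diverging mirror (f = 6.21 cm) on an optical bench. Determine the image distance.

For a diverging mirror, f = -6.21 cm.
Mirror equation: 1/v = 1/f − 1/u = 1/(-6.210) − 1/(9.30) = -0.1610 − 0.1075 = -0.2686, so v = -3.72 cm.
The image is virtual, upright and reduced, behind the mirror.

3.72 cm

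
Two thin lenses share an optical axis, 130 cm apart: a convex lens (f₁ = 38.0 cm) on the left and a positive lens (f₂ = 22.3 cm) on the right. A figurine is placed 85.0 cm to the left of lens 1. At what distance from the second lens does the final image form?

35.1 cm

Lens 1: 1/d_i1 = 1/f₁ − 1/d_o1 = 1/(38.0) − 1/(85.0) = 0.01455, so d_i1 = 68.72 cm.
The intermediate image is 68.72 cm to the right of lens 1, which is 130 − (68.72) = 61.28 cm to the left of lens 2, so d_o2 = +61.28 cm.
Lens 2: 1/d_i2 = 1/f₂ − 1/d_o2 = 1/(22.3) − 1/(61.28) = 0.02852, so d_i2 = 35.1 cm.
The final image is real, 35.1 cm to the right of lens 2 (overall magnification ≈ 0.46).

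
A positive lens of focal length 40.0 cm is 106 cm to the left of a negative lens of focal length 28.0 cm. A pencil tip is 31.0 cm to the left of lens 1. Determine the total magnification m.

m = +0.458

Lens 1: 1/d_i1 = 1/(40.0) − 1/(31.0) = -0.007258, so d_i1 = -137.8 cm; m₁ = −d_i1/d_o1 = +4.445.
d_o2 = 106 − (-137.8) = 243.8 cm.
f₂ = −28.0 cm (diverging).
Lens 2: 1/d_i2 = 1/(-28.0) − 1/(243.8) = -0.03982, so d_i2 = -25.12 cm; m₂ = −d_i2/d_o2 = +0.1030.
m = m₁·m₂ = (+4.445)(+0.1030) = +0.458.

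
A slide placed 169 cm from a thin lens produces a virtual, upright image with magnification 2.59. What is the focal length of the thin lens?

m = −d_i/d_o ⇒ d_i = −m·d_o = −(+2.59)·(169) = -437.7 cm.
1/f = 1/d_o + 1/d_i = 1/(169) + 1/(-437.7) = 0.003632, so f = 275 cm.
Since f is positive, the thin lens is converging.

f = 275 cm (converging)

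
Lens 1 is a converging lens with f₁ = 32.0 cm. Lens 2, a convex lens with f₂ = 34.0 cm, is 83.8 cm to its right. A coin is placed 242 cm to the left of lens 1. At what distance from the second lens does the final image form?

Lens 1: 1/d_i1 = 1/f₁ − 1/d_o1 = 1/(32.0) − 1/(242) = 0.02712, so d_i1 = 36.88 cm.
The intermediate image is 36.88 cm to the right of lens 1, which is 83.8 − (36.88) = 46.92 cm to the left of lens 2, so d_o2 = +46.92 cm.
Lens 2: 1/d_i2 = 1/f₂ − 1/d_o2 = 1/(34.0) − 1/(46.92) = 0.008099, so d_i2 = 123 cm.
The final image is real, 123 cm to the right of lens 2 (overall magnification ≈ 0.40).

123 cm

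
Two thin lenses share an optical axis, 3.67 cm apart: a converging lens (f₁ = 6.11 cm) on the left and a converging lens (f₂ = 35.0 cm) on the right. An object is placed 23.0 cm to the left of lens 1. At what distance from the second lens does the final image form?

Lens 1: 1/d_i1 = 1/f₁ − 1/d_o1 = 1/(6.11) − 1/(23.0) = 0.1202, so d_i1 = 8.320 cm.
The intermediate image is 8.320 cm to the right of lens 1, which lies 4.650 cm to the right of lens 2 — a virtual object — so d_o2 = −4.650 cm.
Lens 2: 1/d_i2 = 1/f₂ − 1/d_o2 = 1/(35.0) − 1/(-4.650) = 0.2436, so d_i2 = 4.10 cm.
The final image is real, 4.10 cm to the right of lens 2 (overall magnification ≈ -0.32).

4.10 cm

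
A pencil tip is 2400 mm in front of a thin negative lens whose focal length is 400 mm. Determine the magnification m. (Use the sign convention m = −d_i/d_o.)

For a negative lens, f = -400 mm.
1/d_i = 1/f − 1/d_o = 1/(-400.0) − 1/(2400) = -0.002917, so d_i = -342.9 mm.
m = −d_i/d_o = −(-342.9)/(2400) = +0.143.
The image is virtual, upright and reduced, on the same side as the object.

m = +0.143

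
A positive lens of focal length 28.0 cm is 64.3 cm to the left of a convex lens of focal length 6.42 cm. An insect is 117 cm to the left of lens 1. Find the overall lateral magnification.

Lens 1: 1/d_i1 = 1/(28.0) − 1/(117) = 0.02717, so d_i1 = 36.81 cm; m₁ = −d_i1/d_o1 = -0.3146.
d_o2 = 64.3 − (36.81) = 27.49 cm.
Lens 2: 1/d_i2 = 1/(6.42) − 1/(27.49) = 0.1194, so d_i2 = 8.376 cm; m₂ = −d_i2/d_o2 = -0.3047.
m = m₁·m₂ = (-0.3146)(-0.3047) = +0.0959.

m = +0.0959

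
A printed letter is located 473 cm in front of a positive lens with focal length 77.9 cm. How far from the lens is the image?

93.3 cm

Lens equation: 1/v = 1/f − 1/u = 1/(77.90) − 1/(473) = 0.01284 − 0.002114 = 0.01072, so v = 93.3 cm.
The image is real, inverted and reduced, on the far side of the lens.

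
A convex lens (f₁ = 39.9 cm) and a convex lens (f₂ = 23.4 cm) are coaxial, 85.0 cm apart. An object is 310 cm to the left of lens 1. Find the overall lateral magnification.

m = +0.219

Lens 1: 1/d_i1 = 1/(39.9) − 1/(310) = 0.02184, so d_i1 = 45.79 cm; m₁ = −d_i1/d_o1 = -0.1477.
d_o2 = 85.0 − (45.79) = 39.21 cm.
Lens 2: 1/d_i2 = 1/(23.4) − 1/(39.21) = 0.01723, so d_i2 = 58.03 cm; m₂ = −d_i2/d_o2 = -1.480.
m = m₁·m₂ = (-0.1477)(-1.480) = +0.219.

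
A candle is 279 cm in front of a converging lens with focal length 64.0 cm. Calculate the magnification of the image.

m = -0.298

1/d_i = 1/f − 1/d_o = 1/(64.00) − 1/(279) = 0.01204, so d_i = 83.05 cm.
m = −d_i/d_o = −(83.05)/(279) = -0.298.
The image is real, inverted and reduced, on the far side of the lens.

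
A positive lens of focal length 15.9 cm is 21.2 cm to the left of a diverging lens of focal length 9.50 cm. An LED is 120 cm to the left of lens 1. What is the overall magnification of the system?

Lens 1: 1/d_i1 = 1/(15.9) − 1/(120) = 0.05456, so d_i1 = 18.33 cm; m₁ = −d_i1/d_o1 = -0.1527.
d_o2 = 21.2 − (18.33) = 2.870 cm.
f₂ = −9.50 cm (diverging).
Lens 2: 1/d_i2 = 1/(-9.50) − 1/(2.870) = -0.4537, so d_i2 = -2.204 cm; m₂ = −d_i2/d_o2 = +0.7680.
m = m₁·m₂ = (-0.1527)(+0.7680) = -0.117.

m = -0.117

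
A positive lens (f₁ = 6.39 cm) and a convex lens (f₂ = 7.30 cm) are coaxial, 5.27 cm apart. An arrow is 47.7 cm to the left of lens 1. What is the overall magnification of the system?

m = -0.120

Lens 1: 1/d_i1 = 1/(6.39) − 1/(47.7) = 0.1355, so d_i1 = 7.378 cm; m₁ = −d_i1/d_o1 = -0.1547.
d_o2 = 5.27 − (7.378) = -2.108 cm (virtual object).
Lens 2: 1/d_i2 = 1/(7.30) − 1/(-2.108) = 0.6114, so d_i2 = 1.636 cm; m₂ = −d_i2/d_o2 = +0.7759.
m = m₁·m₂ = (-0.1547)(+0.7759) = -0.120.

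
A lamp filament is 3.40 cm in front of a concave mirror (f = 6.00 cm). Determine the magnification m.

1/d_i = 1/f − 1/d_o = 1/(6.000) − 1/(3.40) = -0.1275, so d_i = -7.846 cm.
m = −d_i/d_o = −(-7.846)/(3.40) = +2.31.
The image is virtual, upright and enlarged, behind the mirror.

m = +2.31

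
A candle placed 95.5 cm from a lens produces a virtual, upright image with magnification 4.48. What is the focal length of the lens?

f = 123 cm (converging)

m = −d_i/d_o ⇒ d_i = −m·d_o = −(+4.48)·(95.5) = -427.8 cm.
1/f = 1/d_o + 1/d_i = 1/(95.5) + 1/(-427.8) = 0.008134, so f = 123 cm.
Since f is positive, the lens is converging.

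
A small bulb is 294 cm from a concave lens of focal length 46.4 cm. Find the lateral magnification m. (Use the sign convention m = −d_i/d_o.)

For a concave lens, f = -46.4 cm.
1/d_i = 1/f − 1/d_o = 1/(-46.40) − 1/(294) = -0.02495, so d_i = -40.08 cm.
m = −d_i/d_o = −(-40.08)/(294) = +0.136.
The image is virtual, upright and reduced, on the same side as the object.

m = +0.136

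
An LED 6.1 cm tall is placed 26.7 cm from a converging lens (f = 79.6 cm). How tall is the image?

9.18 cm

1/d_i = 1/f − 1/d_o = 1/(79.60) − 1/(26.7) = -0.02489, so d_i = -40.18 cm.
m = −d_i/d_o = +1.505.
|h_i| = |m|·h_o = 1.505 × 6.1 = 9.18 cm. The image is virtual, upright and enlarged, on the same side as the object.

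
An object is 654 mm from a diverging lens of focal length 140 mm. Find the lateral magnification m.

m = +0.176

For a diverging lens, f = -140 mm.
1/d_i = 1/f − 1/d_o = 1/(-140.0) − 1/(654) = -0.008672, so d_i = -115.3 mm.
m = −d_i/d_o = −(-115.3)/(654) = +0.176.
The image is virtual, upright and reduced, on the same side as the object.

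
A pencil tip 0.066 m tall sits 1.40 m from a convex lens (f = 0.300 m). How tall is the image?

1/d_i = 1/f − 1/d_o = 1/(0.3000) − 1/(1.40) = 2.619, so d_i = 0.3818 m.
m = −d_i/d_o = -0.2727.
|h_i| = |m|·h_o = 0.2727 × 0.066 = 0.0180 m. The image is real, inverted and reduced, on the far side of the lens.

0.0180 m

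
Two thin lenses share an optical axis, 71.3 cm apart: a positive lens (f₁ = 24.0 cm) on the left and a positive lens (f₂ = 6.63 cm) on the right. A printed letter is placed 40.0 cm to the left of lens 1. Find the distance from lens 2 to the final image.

16.0 cm

Lens 1: 1/d_i1 = 1/f₁ − 1/d_o1 = 1/(24.0) − 1/(40.0) = 0.01667, so d_i1 = 60.00 cm.
The intermediate image is 60.00 cm to the right of lens 1, which is 71.3 − (60.00) = 11.30 cm to the left of lens 2, so d_o2 = +11.30 cm.
Lens 2: 1/d_i2 = 1/f₂ − 1/d_o2 = 1/(6.63) − 1/(11.30) = 0.06233, so d_i2 = 16.0 cm.
The final image is real, 16.0 cm to the right of lens 2 (overall magnification ≈ 2.1).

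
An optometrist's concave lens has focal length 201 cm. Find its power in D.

P = -0.498 D

For a concave lens, f = −201 cm.
f = -201 cm = -2.01 m.
P = 1/f = 1/(-2.01 m) = -0.498 D.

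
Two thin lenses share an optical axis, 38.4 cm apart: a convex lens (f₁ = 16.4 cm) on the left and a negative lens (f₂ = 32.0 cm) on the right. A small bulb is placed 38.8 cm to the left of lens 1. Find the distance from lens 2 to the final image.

7.61 cm

Lens 1: 1/d_i1 = 1/f₁ − 1/d_o1 = 1/(16.4) − 1/(38.8) = 0.03520, so d_i1 = 28.41 cm.
The intermediate image is 28.41 cm to the right of lens 1, which is 38.4 − (28.41) = 9.990 cm to the left of lens 2, so d_o2 = +9.990 cm.
Lens 2 is diverging, so f₂ = −32.0 cm.
Lens 2: 1/d_i2 = 1/f₂ − 1/d_o2 = 1/(-32.0) − 1/(9.990) = -0.1314, so d_i2 = -7.61 cm.
The final image is virtual, 7.61 cm to the left of lens 2 (overall magnification ≈ -0.56).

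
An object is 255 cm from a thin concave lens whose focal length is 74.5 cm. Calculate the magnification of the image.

m = +0.226

For a concave lens, f = -74.5 cm.
1/d_i = 1/f − 1/d_o = 1/(-74.50) − 1/(255) = -0.01734, so d_i = -57.66 cm.
m = −d_i/d_o = −(-57.66)/(255) = +0.226.
The image is virtual, upright and reduced, on the same side as the object.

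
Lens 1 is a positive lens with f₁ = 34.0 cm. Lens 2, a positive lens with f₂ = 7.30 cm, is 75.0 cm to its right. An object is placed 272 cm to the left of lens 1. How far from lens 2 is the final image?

Lens 1: 1/d_i1 = 1/f₁ − 1/d_o1 = 1/(34.0) − 1/(272) = 0.02574, so d_i1 = 38.86 cm.
The intermediate image is 38.86 cm to the right of lens 1, which is 75.0 − (38.86) = 36.14 cm to the left of lens 2, so d_o2 = +36.14 cm.
Lens 2: 1/d_i2 = 1/f₂ − 1/d_o2 = 1/(7.30) − 1/(36.14) = 0.1093, so d_i2 = 9.15 cm.
The final image is real, 9.15 cm to the right of lens 2 (overall magnification ≈ 0.036).

9.15 cm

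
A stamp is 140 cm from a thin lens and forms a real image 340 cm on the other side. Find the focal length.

f = 99.2 cm (converging)

Real image ⇒ d_i = +340 cm.
1/f = 1/d_o + 1/d_i = 1/(140) + 1/(340) = 0.01008, so f = 99.2 cm.
Since f is positive, the thin lens is converging.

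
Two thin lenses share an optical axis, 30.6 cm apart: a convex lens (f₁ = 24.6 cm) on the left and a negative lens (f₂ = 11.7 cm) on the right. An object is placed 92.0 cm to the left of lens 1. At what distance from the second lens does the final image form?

4.00 cm

Lens 1: 1/d_i1 = 1/f₁ − 1/d_o1 = 1/(24.6) − 1/(92.0) = 0.02978, so d_i1 = 33.58 cm.
The intermediate image is 33.58 cm to the right of lens 1, which lies 2.980 cm to the right of lens 2 — a virtual object — so d_o2 = −2.980 cm.
Lens 2 is diverging, so f₂ = −11.7 cm.
Lens 2: 1/d_i2 = 1/f₂ − 1/d_o2 = 1/(-11.7) − 1/(-2.980) = 0.2501, so d_i2 = 4.00 cm.
The final image is real, 4.00 cm to the right of lens 2 (overall magnification ≈ -0.49).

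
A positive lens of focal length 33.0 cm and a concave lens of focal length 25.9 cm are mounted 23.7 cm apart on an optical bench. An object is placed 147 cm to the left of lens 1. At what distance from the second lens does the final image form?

Lens 1: 1/d_i1 = 1/f₁ − 1/d_o1 = 1/(33.0) − 1/(147) = 0.02350, so d_i1 = 42.55 cm.
The intermediate image is 42.55 cm to the right of lens 1, which lies 18.85 cm to the right of lens 2 — a virtual object — so d_o2 = −18.85 cm.
Lens 2 is diverging, so f₂ = −25.9 cm.
Lens 2: 1/d_i2 = 1/f₂ − 1/d_o2 = 1/(-25.9) − 1/(-18.85) = 0.01444, so d_i2 = 69.3 cm.
The final image is real, 69.3 cm to the right of lens 2 (overall magnification ≈ -1.1).

69.3 cm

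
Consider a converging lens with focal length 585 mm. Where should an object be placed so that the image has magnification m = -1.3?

1040 mm

m = −d_i/d_o ⇒ d_i = −m·d_o.
1/f = 1/d_o + 1/d_i = 1/d_o − 1/(m·d_o) = (1 − 1/m)/d_o, so d_o = f(1 − 1/m) = (585.0)(1 − 1/(-1.3)) = 1040 mm.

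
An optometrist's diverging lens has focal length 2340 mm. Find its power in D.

P = -0.427 D

For a diverging lens, f = −2340 mm.
f = -234 cm = -2.34 m.
P = 1/f = 1/(-2.34 m) = -0.427 D.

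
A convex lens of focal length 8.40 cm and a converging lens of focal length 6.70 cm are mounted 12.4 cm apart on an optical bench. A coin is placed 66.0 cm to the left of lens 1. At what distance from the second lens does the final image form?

Lens 1: 1/d_i1 = 1/f₁ − 1/d_o1 = 1/(8.40) − 1/(66.0) = 0.1039, so d_i1 = 9.625 cm.
The intermediate image is 9.625 cm to the right of lens 1, which is 12.4 − (9.625) = 2.775 cm to the left of lens 2, so d_o2 = +2.775 cm.
Lens 2: 1/d_i2 = 1/f₂ − 1/d_o2 = 1/(6.70) − 1/(2.775) = -0.2111, so d_i2 = -4.74 cm.
The final image is virtual, 4.74 cm to the left of lens 2 (overall magnification ≈ -0.25).

4.74 cm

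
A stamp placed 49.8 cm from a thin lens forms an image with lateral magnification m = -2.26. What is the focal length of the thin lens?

f = 34.5 cm (converging)

m = −d_i/d_o ⇒ d_i = −m·d_o = −(-2.26)·(49.8) = 112.5 cm.
1/f = 1/d_o + 1/d_i = 1/(49.8) + 1/(112.5) = 0.02897, so f = 34.5 cm.
Since f is positive, the thin lens is converging.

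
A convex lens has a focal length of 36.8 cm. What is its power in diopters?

f = 36.8 cm = 0.368 m.
P = 1/f = 1/(0.368 m) = +2.72 D.

P = +2.72 D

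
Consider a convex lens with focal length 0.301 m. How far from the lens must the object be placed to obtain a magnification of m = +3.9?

0.224 m

m = −d_i/d_o ⇒ d_i = −m·d_o.
1/f = 1/d_o + 1/d_i = 1/d_o − 1/(m·d_o) = (1 − 1/m)/d_o, so d_o = f(1 − 1/m) = (0.3010)(1 − 1/(+3.9)) = 0.224 m.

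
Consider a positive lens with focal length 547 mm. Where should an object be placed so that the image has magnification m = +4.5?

425 mm

m = −d_i/d_o ⇒ d_i = −m·d_o.
1/f = 1/d_o + 1/d_i = 1/d_o − 1/(m·d_o) = (1 − 1/m)/d_o, so d_o = f(1 − 1/m) = (547.0)(1 − 1/(+4.5)) = 425 mm.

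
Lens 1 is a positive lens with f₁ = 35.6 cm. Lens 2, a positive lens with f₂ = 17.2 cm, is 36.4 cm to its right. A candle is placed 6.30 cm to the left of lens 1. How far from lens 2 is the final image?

Lens 1: 1/d_i1 = 1/f₁ − 1/d_o1 = 1/(35.6) − 1/(6.30) = -0.1306, so d_i1 = -7.655 cm.
The intermediate image is 7.655 cm to the left of lens 1 (virtual), which is 36.4 − (-7.655) = 44.05 cm to the left of lens 2, so d_o2 = +44.05 cm.
Lens 2: 1/d_i2 = 1/f₂ − 1/d_o2 = 1/(17.2) − 1/(44.05) = 0.03544, so d_i2 = 28.2 cm.
The final image is real, 28.2 cm to the right of lens 2 (overall magnification ≈ -0.78).

28.2 cm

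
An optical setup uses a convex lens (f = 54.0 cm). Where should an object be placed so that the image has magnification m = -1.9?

m = −d_i/d_o ⇒ d_i = −m·d_o.
1/f = 1/d_o + 1/d_i = 1/d_o − 1/(m·d_o) = (1 − 1/m)/d_o, so d_o = f(1 − 1/m) = (54.00)(1 − 1/(-1.9)) = 82.4 cm.

82.4 cm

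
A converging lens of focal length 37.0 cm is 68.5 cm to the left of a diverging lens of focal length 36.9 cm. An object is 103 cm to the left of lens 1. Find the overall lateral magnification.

Lens 1: 1/d_i1 = 1/(37.0) − 1/(103) = 0.01732, so d_i1 = 57.74 cm; m₁ = −d_i1/d_o1 = -0.5606.
d_o2 = 68.5 − (57.74) = 10.76 cm.
f₂ = −36.9 cm (diverging).
Lens 2: 1/d_i2 = 1/(-36.9) − 1/(10.76) = -0.1200, so d_i2 = -8.331 cm; m₂ = −d_i2/d_o2 = +0.7742.
m = m₁·m₂ = (-0.5606)(+0.7742) = -0.434.

m = -0.434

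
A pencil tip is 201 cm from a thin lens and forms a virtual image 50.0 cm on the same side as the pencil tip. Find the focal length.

Virtual image ⇒ d_i = −50.0 cm.
1/f = 1/d_o + 1/d_i = 1/(201) + 1/(-50.0) = -0.01502, so f = -66.6 cm.
Since f is negative, the thin lens is diverging.

f = -66.6 cm (diverging)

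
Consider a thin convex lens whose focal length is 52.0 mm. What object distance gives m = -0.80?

117 mm

m = −d_i/d_o ⇒ d_i = −m·d_o.
1/f = 1/d_o + 1/d_i = 1/d_o − 1/(m·d_o) = (1 − 1/m)/d_o, so d_o = f(1 − 1/m) = (52.00)(1 − 1/(-0.80)) = 117 mm.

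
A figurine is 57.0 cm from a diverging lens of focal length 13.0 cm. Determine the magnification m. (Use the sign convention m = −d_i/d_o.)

For a diverging lens, f = -13.0 cm.
1/d_i = 1/f − 1/d_o = 1/(-13.00) − 1/(57.0) = -0.09447, so d_i = -10.59 cm.
m = −d_i/d_o = −(-10.59)/(57.0) = +0.186.
The image is virtual, upright and reduced, on the same side as the object.

m = +0.186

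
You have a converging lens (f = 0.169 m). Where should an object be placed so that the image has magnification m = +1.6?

m = −d_i/d_o ⇒ d_i = −m·d_o.
1/f = 1/d_o + 1/d_i = 1/d_o − 1/(m·d_o) = (1 − 1/m)/d_o, so d_o = f(1 − 1/m) = (0.1690)(1 − 1/(+1.6)) = 0.0634 m.

0.0634 m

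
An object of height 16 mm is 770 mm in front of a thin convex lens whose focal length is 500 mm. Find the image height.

1/d_i = 1/f − 1/d_o = 1/(500.0) − 1/(770) = 0.0007013, so d_i = 1426 mm.
m = −d_i/d_o = -1.852.
|h_i| = |m|·h_o = 1.852 × 16 = 29.6 mm. The image is real, inverted and enlarged, on the far side of the lens.

29.6 mm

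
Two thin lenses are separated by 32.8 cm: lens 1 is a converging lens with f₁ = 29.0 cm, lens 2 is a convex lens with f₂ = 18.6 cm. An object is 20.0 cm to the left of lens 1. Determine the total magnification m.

m = -0.762

Lens 1: 1/d_i1 = 1/(29.0) − 1/(20.0) = -0.01552, so d_i1 = -64.44 cm; m₁ = −d_i1/d_o1 = +3.222.
d_o2 = 32.8 − (-64.44) = 97.24 cm.
Lens 2: 1/d_i2 = 1/(18.6) − 1/(97.24) = 0.04348, so d_i2 = 23.00 cm; m₂ = −d_i2/d_o2 = -0.2365.
m = m₁·m₂ = (+3.222)(-0.2365) = -0.762.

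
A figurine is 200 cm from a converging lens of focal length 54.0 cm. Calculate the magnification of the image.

m = -0.370

1/d_i = 1/f − 1/d_o = 1/(54.00) − 1/(200) = 0.01352, so d_i = 73.97 cm.
m = −d_i/d_o = −(73.97)/(200) = -0.370.
The image is real, inverted and reduced, on the far side of the lens.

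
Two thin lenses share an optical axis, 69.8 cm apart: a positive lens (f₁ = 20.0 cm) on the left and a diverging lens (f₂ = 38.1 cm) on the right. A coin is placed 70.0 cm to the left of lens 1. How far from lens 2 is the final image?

19.9 cm

Lens 1: 1/d_i1 = 1/f₁ − 1/d_o1 = 1/(20.0) − 1/(70.0) = 0.03571, so d_i1 = 28.00 cm.
The intermediate image is 28.00 cm to the right of lens 1, which is 69.8 − (28.00) = 41.80 cm to the left of lens 2, so d_o2 = +41.80 cm.
Lens 2 is diverging, so f₂ = −38.1 cm.
Lens 2: 1/d_i2 = 1/f₂ − 1/d_o2 = 1/(-38.1) − 1/(41.80) = -0.05017, so d_i2 = -19.9 cm.
The final image is virtual, 19.9 cm to the left of lens 2 (overall magnification ≈ -0.19).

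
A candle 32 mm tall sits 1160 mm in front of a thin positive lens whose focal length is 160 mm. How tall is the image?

5.12 mm

1/d_i = 1/f − 1/d_o = 1/(160.0) − 1/(1160) = 0.005388, so d_i = 185.6 mm.
m = −d_i/d_o = -0.1600.
|h_i| = |m|·h_o = 0.1600 × 32 = 5.12 mm. The image is real, inverted and reduced, on the far side of the lens.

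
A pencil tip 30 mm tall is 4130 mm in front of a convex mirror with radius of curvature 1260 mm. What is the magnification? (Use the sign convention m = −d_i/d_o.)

f = R/2 = 1260/2 = 630.0 mm; for a convex mirror, f = -630.0 mm.
1/d_i = 1/f − 1/d_o = 1/(-630.0) − 1/(4130) = -0.001829, so d_i = -546.6 mm.
m = −d_i/d_o = −(-546.6)/(4130) = +0.132.
The image is virtual, upright and reduced, behind the mirror.

m = +0.132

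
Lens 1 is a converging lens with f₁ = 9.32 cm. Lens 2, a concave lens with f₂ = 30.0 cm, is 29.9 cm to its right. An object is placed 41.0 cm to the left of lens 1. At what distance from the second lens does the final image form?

11.2 cm

Lens 1: 1/d_i1 = 1/f₁ − 1/d_o1 = 1/(9.32) − 1/(41.0) = 0.08291, so d_i1 = 12.06 cm.
The intermediate image is 12.06 cm to the right of lens 1, which is 29.9 − (12.06) = 17.84 cm to the left of lens 2, so d_o2 = +17.84 cm.
Lens 2 is diverging, so f₂ = −30.0 cm.
Lens 2: 1/d_i2 = 1/f₂ − 1/d_o2 = 1/(-30.0) − 1/(17.84) = -0.08939, so d_i2 = -11.2 cm.
The final image is virtual, 11.2 cm to the left of lens 2 (overall magnification ≈ -0.18).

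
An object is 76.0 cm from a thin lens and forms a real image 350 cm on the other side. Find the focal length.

Real image ⇒ d_i = +350 cm.
1/f = 1/d_o + 1/d_i = 1/(76.0) + 1/(350) = 0.01602, so f = 62.4 cm.
Since f is positive, the thin lens is converging.

f = 62.4 cm (converging)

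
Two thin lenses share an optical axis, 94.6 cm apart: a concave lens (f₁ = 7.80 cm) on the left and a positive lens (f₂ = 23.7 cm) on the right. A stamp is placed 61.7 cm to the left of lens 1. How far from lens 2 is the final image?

Lens 1 is diverging, so f₁ = −7.80 cm.
Lens 1: 1/d_i1 = 1/f₁ − 1/d_o1 = 1/(-7.80) − 1/(61.7) = -0.1444, so d_i1 = -6.925 cm.
The intermediate image is 6.925 cm to the left of lens 1 (virtual), which is 94.6 − (-6.925) = 101.5 cm to the left of lens 2, so d_o2 = +101.5 cm.
Lens 2: 1/d_i2 = 1/f₂ − 1/d_o2 = 1/(23.7) − 1/(101.5) = 0.03234, so d_i2 = 30.9 cm.
The final image is real, 30.9 cm to the right of lens 2 (overall magnification ≈ -0.034).

30.9 cm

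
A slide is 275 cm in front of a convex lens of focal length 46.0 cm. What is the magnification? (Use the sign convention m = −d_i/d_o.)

1/d_i = 1/f − 1/d_o = 1/(46.00) − 1/(275) = 0.01810, so d_i = 55.24 cm.
m = −d_i/d_o = −(55.24)/(275) = -0.201.
The image is real, inverted and reduced, on the far side of the lens.

m = -0.201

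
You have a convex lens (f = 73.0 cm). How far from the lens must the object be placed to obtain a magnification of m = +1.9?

m = −d_i/d_o ⇒ d_i = −m·d_o.
1/f = 1/d_o + 1/d_i = 1/d_o − 1/(m·d_o) = (1 − 1/m)/d_o, so d_o = f(1 − 1/m) = (73.00)(1 − 1/(+1.9)) = 34.6 cm.

34.6 cm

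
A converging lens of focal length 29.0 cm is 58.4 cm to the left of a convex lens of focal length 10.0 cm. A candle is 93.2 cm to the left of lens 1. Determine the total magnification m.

Lens 1: 1/d_i1 = 1/(29.0) − 1/(93.2) = 0.02375, so d_i1 = 42.10 cm; m₁ = −d_i1/d_o1 = -0.4517.
d_o2 = 58.4 − (42.10) = 16.30 cm.
Lens 2: 1/d_i2 = 1/(10.0) − 1/(16.30) = 0.03865, so d_i2 = 25.87 cm; m₂ = −d_i2/d_o2 = -1.587.
m = m₁·m₂ = (-0.4517)(-1.587) = +0.717.

m = +0.717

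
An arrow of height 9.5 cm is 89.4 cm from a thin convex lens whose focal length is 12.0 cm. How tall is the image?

1/d_i = 1/f − 1/d_o = 1/(12.00) − 1/(89.4) = 0.07215, so d_i = 13.86 cm.
m = −d_i/d_o = -0.1550.
|h_i| = |m|·h_o = 0.1550 × 9.5 = 1.47 cm. The image is real, inverted and reduced, on the far side of the lens.

1.47 cm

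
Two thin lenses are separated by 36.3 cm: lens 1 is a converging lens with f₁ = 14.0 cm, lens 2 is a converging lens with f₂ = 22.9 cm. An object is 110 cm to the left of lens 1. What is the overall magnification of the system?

m = -1.26

Lens 1: 1/d_i1 = 1/(14.0) − 1/(110) = 0.06234, so d_i1 = 16.04 cm; m₁ = −d_i1/d_o1 = -0.1458.
d_o2 = 36.3 − (16.04) = 20.26 cm.
Lens 2: 1/d_i2 = 1/(22.9) − 1/(20.26) = -0.005690, so d_i2 = -175.7 cm; m₂ = −d_i2/d_o2 = +8.674.
m = m₁·m₂ = (-0.1458)(+8.674) = -1.26.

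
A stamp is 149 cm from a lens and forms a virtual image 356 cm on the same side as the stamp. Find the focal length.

f = 256 cm (converging)

Virtual image ⇒ d_i = −356 cm.
1/f = 1/d_o + 1/d_i = 1/(149) + 1/(-356) = 0.003902, so f = 256 cm.
Since f is positive, the lens is converging.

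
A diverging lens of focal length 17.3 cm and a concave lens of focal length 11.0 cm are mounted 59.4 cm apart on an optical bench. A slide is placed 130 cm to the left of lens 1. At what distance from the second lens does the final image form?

Lens 1 is diverging, so f₁ = −17.3 cm.
Lens 1: 1/d_i1 = 1/f₁ − 1/d_o1 = 1/(-17.3) − 1/(130) = -0.06550, so d_i1 = -15.27 cm.
The intermediate image is 15.27 cm to the left of lens 1 (virtual), which is 59.4 − (-15.27) = 74.67 cm to the left of lens 2, so d_o2 = +74.67 cm.
Lens 2 is diverging, so f₂ = −11.0 cm.
Lens 2: 1/d_i2 = 1/f₂ − 1/d_o2 = 1/(-11.0) − 1/(74.67) = -0.1043, so d_i2 = -9.59 cm.
The final image is virtual, 9.59 cm to the left of lens 2 (overall magnification ≈ 0.015).

9.59 cm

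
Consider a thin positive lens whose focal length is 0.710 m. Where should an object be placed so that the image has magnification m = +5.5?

m = −d_i/d_o ⇒ d_i = −m·d_o.
1/f = 1/d_o + 1/d_i = 1/d_o − 1/(m·d_o) = (1 − 1/m)/d_o, so d_o = f(1 − 1/m) = (0.7100)(1 − 1/(+5.5)) = 0.581 m.

0.581 m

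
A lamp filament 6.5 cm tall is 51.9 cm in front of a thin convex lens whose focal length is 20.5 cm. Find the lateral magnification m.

m = -0.653

1/d_i = 1/f − 1/d_o = 1/(20.50) − 1/(51.9) = 0.02951, so d_i = 33.88 cm.
m = −d_i/d_o = −(33.88)/(51.9) = -0.653.
The image is real, inverted and reduced, on the far side of the lens.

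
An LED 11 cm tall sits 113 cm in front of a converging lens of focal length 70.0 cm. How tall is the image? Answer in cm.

17.9 cm

1/d_i = 1/f − 1/d_o = 1/(70.00) − 1/(113) = 0.005436, so d_i = 184.0 cm.
m = −d_i/d_o = -1.628.
|h_i| = |m|·h_o = 1.628 × 11 = 17.9 cm. The image is real, inverted and enlarged, on the far side of the lens.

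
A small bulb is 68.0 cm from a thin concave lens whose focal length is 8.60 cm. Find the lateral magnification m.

m = +0.112

For a concave lens, f = -8.60 cm.
1/d_i = 1/f − 1/d_o = 1/(-8.600) − 1/(68.0) = -0.1310, so d_i = -7.634 cm.
m = −d_i/d_o = −(-7.634)/(68.0) = +0.112.
The image is virtual, upright and reduced, on the same side as the object.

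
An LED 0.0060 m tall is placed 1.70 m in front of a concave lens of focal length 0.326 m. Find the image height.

0.000965 m

For a concave lens, f = -0.326 m.
1/d_i = 1/f − 1/d_o = 1/(-0.3260) − 1/(1.70) = -3.656, so d_i = -0.2735 m.
m = −d_i/d_o = +0.1609.
|h_i| = |m|·h_o = 0.1609 × 0.0060 = 0.000965 m. The image is virtual, upright and reduced, on the same side as the object.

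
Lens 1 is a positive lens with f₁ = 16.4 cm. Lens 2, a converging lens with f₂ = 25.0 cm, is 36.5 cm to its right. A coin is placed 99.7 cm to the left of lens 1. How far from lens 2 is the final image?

51.9 cm

Lens 1: 1/d_i1 = 1/f₁ − 1/d_o1 = 1/(16.4) − 1/(99.7) = 0.05095, so d_i1 = 19.63 cm.
The intermediate image is 19.63 cm to the right of lens 1, which is 36.5 − (19.63) = 16.87 cm to the left of lens 2, so d_o2 = +16.87 cm.
Lens 2: 1/d_i2 = 1/f₂ − 1/d_o2 = 1/(25.0) − 1/(16.87) = -0.01928, so d_i2 = -51.9 cm.
The final image is virtual, 51.9 cm to the left of lens 2 (overall magnification ≈ -0.61).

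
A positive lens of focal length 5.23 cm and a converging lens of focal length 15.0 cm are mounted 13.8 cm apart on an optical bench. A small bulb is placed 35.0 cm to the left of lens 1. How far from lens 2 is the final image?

Lens 1: 1/d_i1 = 1/f₁ − 1/d_o1 = 1/(5.23) − 1/(35.0) = 0.1626, so d_i1 = 6.149 cm.
The intermediate image is 6.149 cm to the right of lens 1, which is 13.8 − (6.149) = 7.651 cm to the left of lens 2, so d_o2 = +7.651 cm.
Lens 2: 1/d_i2 = 1/f₂ − 1/d_o2 = 1/(15.0) − 1/(7.651) = -0.06404, so d_i2 = -15.6 cm.
The final image is virtual, 15.6 cm to the left of lens 2 (overall magnification ≈ -0.36).

15.6 cm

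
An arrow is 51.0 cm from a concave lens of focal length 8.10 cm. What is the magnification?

For a concave lens, f = -8.10 cm.
1/d_i = 1/f − 1/d_o = 1/(-8.100) − 1/(51.0) = -0.1431, so d_i = -6.990 cm.
m = −d_i/d_o = −(-6.990)/(51.0) = +0.137.
The image is virtual, upright and reduced, on the same side as the object.

m = +0.137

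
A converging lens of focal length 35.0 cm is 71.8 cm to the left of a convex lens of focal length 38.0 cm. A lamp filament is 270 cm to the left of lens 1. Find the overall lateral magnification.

Lens 1: 1/d_i1 = 1/(35.0) − 1/(270) = 0.02487, so d_i1 = 40.21 cm; m₁ = −d_i1/d_o1 = -0.1489.
d_o2 = 71.8 − (40.21) = 31.59 cm.
Lens 2: 1/d_i2 = 1/(38.0) − 1/(31.59) = -0.005340, so d_i2 = -187.3 cm; m₂ = −d_i2/d_o2 = +5.928.
m = m₁·m₂ = (-0.1489)(+5.928) = -0.883.

m = -0.883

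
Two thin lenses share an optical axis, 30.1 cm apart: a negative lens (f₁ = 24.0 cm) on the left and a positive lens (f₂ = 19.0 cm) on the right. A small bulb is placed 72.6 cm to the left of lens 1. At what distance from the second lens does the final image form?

Lens 1 is diverging, so f₁ = −24.0 cm.
Lens 1: 1/d_i1 = 1/f₁ − 1/d_o1 = 1/(-24.0) − 1/(72.6) = -0.05544, so d_i1 = -18.04 cm.
The intermediate image is 18.04 cm to the left of lens 1 (virtual), which is 30.1 − (-18.04) = 48.14 cm to the left of lens 2, so d_o2 = +48.14 cm.
Lens 2: 1/d_i2 = 1/f₂ − 1/d_o2 = 1/(19.0) − 1/(48.14) = 0.03186, so d_i2 = 31.4 cm.
The final image is real, 31.4 cm to the right of lens 2 (overall magnification ≈ -0.16).

31.4 cm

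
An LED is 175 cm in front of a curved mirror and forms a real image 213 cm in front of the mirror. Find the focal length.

Real image ⇒ d_i = +213 cm.
1/f = 1/d_o + 1/d_i = 1/(175) + 1/(213) = 0.01041, so f = 96.1 cm.
Since f is positive, the curved mirror is concave.

f = 96.1 cm (concave)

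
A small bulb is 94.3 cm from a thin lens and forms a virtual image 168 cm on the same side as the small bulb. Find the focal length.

Virtual image ⇒ d_i = −168 cm.
1/f = 1/d_o + 1/d_i = 1/(94.3) + 1/(-168) = 0.004652, so f = 215 cm.
Since f is positive, the thin lens is converging.

f = 215 cm (converging)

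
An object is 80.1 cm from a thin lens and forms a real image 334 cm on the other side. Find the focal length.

Real image ⇒ d_i = +334 cm.
1/f = 1/d_o + 1/d_i = 1/(80.1) + 1/(334) = 0.01548, so f = 64.6 cm.
Since f is positive, the thin lens is converging.

f = 64.6 cm (converging)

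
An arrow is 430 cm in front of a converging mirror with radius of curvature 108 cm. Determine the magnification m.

m = -0.144

f = R/2 = 108/2 = 54.00 cm.
1/d_i = 1/f − 1/d_o = 1/(54.00) − 1/(430) = 0.01619, so d_i = 61.76 cm.
m = −d_i/d_o = −(61.76)/(430) = -0.144.
The image is real, inverted and reduced, in front of the mirror.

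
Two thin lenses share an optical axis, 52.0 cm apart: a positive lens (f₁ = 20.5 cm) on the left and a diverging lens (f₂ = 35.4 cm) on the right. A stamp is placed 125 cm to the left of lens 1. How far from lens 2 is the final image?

Lens 1: 1/d_i1 = 1/f₁ − 1/d_o1 = 1/(20.5) − 1/(125) = 0.04078, so d_i1 = 24.52 cm.
The intermediate image is 24.52 cm to the right of lens 1, which is 52.0 − (24.52) = 27.48 cm to the left of lens 2, so d_o2 = +27.48 cm.
Lens 2 is diverging, so f₂ = −35.4 cm.
Lens 2: 1/d_i2 = 1/f₂ − 1/d_o2 = 1/(-35.4) − 1/(27.48) = -0.06464, so d_i2 = -15.5 cm.
The final image is virtual, 15.5 cm to the left of lens 2 (overall magnification ≈ -0.11).

15.5 cm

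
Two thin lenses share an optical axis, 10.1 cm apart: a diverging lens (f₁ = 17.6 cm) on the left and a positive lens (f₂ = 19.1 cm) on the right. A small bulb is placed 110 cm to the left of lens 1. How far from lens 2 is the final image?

Lens 1 is diverging, so f₁ = −17.6 cm.
Lens 1: 1/d_i1 = 1/f₁ − 1/d_o1 = 1/(-17.6) − 1/(110) = -0.06591, so d_i1 = -15.17 cm.
The intermediate image is 15.17 cm to the left of lens 1 (virtual), which is 10.1 − (-15.17) = 25.27 cm to the left of lens 2, so d_o2 = +25.27 cm.
Lens 2: 1/d_i2 = 1/f₂ − 1/d_o2 = 1/(19.1) − 1/(25.27) = 0.01278, so d_i2 = 78.2 cm.
The final image is real, 78.2 cm to the right of lens 2 (overall magnification ≈ -0.43).

78.2 cm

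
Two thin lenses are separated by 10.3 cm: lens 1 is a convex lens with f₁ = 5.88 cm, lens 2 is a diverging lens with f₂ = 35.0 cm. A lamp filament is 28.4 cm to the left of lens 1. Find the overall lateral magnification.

Lens 1: 1/d_i1 = 1/(5.88) − 1/(28.4) = 0.1349, so d_i1 = 7.415 cm; m₁ = −d_i1/d_o1 = -0.2611.
d_o2 = 10.3 − (7.415) = 2.885 cm.
f₂ = −35.0 cm (diverging).
Lens 2: 1/d_i2 = 1/(-35.0) − 1/(2.885) = -0.3752, so d_i2 = -2.665 cm; m₂ = −d_i2/d_o2 = +0.9238.
m = m₁·m₂ = (-0.2611)(+0.9238) = -0.241.

m = -0.241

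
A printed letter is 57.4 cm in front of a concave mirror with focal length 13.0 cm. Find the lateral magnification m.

m = -0.293

1/d_i = 1/f − 1/d_o = 1/(13.00) − 1/(57.4) = 0.05950, so d_i = 16.81 cm.
m = −d_i/d_o = −(16.81)/(57.4) = -0.293.
The image is real, inverted and reduced, in front of the mirror.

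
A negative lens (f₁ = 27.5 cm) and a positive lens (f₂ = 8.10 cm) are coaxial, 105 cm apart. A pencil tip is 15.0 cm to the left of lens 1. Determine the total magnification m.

m = -0.0492

f₁ = −27.5 cm (diverging).
Lens 1: 1/d_i1 = 1/(-27.5) − 1/(15.0) = -0.1030, so d_i1 = -9.706 cm; m₁ = −d_i1/d_o1 = +0.6471.
d_o2 = 105 − (-9.706) = 114.7 cm.
Lens 2: 1/d_i2 = 1/(8.10) − 1/(114.7) = 0.1147, so d_i2 = 8.715 cm; m₂ = −d_i2/d_o2 = -0.07598.
m = m₁·m₂ = (+0.6471)(-0.07598) = -0.0492.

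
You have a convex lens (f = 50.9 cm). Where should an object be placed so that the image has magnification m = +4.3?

m = −d_i/d_o ⇒ d_i = −m·d_o.
1/f = 1/d_o + 1/d_i = 1/d_o − 1/(m·d_o) = (1 − 1/m)/d_o, so d_o = f(1 − 1/m) = (50.90)(1 − 1/(+4.3)) = 39.1 cm.

39.1 cm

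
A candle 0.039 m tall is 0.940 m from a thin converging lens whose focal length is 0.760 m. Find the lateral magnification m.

m = -4.22

1/d_i = 1/f − 1/d_o = 1/(0.7600) − 1/(0.940) = 0.2520, so d_i = 3.969 m.
m = −d_i/d_o = −(3.969)/(0.940) = -4.22.
The image is real, inverted and enlarged, on the far side of the lens.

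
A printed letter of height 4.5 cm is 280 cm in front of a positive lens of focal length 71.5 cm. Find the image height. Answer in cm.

1/d_i = 1/f − 1/d_o = 1/(71.50) − 1/(280) = 0.01041, so d_i = 96.02 cm.
m = −d_i/d_o = -0.3429.
|h_i| = |m|·h_o = 0.3429 × 4.5 = 1.54 cm. The image is real, inverted and reduced, on the far side of the lens.

1.54 cm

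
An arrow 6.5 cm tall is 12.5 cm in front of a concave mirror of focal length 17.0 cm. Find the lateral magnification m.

m = +3.78

1/d_i = 1/f − 1/d_o = 1/(17.00) − 1/(12.5) = -0.02118, so d_i = -47.22 cm.
m = −d_i/d_o = −(-47.22)/(12.5) = +3.78.
The image is virtual, upright and enlarged, behind the mirror.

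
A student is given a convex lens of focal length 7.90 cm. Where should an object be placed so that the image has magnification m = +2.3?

4.47 cm

m = −d_i/d_o ⇒ d_i = −m·d_o.
1/f = 1/d_o + 1/d_i = 1/d_o − 1/(m·d_o) = (1 − 1/m)/d_o, so d_o = f(1 − 1/m) = (7.900)(1 − 1/(+2.3)) = 4.47 cm.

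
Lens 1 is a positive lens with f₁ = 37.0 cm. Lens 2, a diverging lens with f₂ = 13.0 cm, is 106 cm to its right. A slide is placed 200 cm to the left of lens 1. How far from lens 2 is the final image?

10.7 cm

Lens 1: 1/d_i1 = 1/f₁ − 1/d_o1 = 1/(37.0) − 1/(200) = 0.02203, so d_i1 = 45.40 cm.
The intermediate image is 45.40 cm to the right of lens 1, which is 106 − (45.40) = 60.60 cm to the left of lens 2, so d_o2 = +60.60 cm.
Lens 2 is diverging, so f₂ = −13.0 cm.
Lens 2: 1/d_i2 = 1/f₂ − 1/d_o2 = 1/(-13.0) − 1/(60.60) = -0.09342, so d_i2 = -10.7 cm.
The final image is virtual, 10.7 cm to the left of lens 2 (overall magnification ≈ -0.040).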